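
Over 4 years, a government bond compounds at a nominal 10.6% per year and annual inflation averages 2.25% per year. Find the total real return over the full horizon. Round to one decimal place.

The annual real rate is (1+10.6%)/(1+2.25%) − 1 = 8.1663%.
Compounded over 4 years: (1 + 0.081663)^4 − 1 ≈ 0.36889.

36.9%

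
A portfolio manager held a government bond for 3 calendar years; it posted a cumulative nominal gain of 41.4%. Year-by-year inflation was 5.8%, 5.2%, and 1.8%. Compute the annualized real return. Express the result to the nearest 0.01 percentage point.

Cumulative inflation factor: 1.058 × 1.052 × 1.018 ≈ 1.13305.
Nominal growth factor: 1.41400. Real growth factor = 1.41400 / 1.13305 ≈ 1.24796.
Annualized: 1.24796^(1/3) − 1 ≈ 0.07663.

7.66%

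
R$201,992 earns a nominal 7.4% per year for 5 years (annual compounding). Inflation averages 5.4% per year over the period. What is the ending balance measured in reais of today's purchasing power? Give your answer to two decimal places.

R$221,897.56

Nominal value at maturity: R$201,992 × (1 + 7.4%)^5 ≈ R$288,639.38.
Price-level factor over 5 years: (1 + 5.4%)^5 ≈ 1.3007776144.
The maturity value deflated by that factor is the answer in today's purchasing power.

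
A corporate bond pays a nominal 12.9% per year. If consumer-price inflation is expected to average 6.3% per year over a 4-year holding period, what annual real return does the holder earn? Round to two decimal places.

With constant rates the annual real return is the same each year: (1+12.9%)/(1+6.3%) − 1 = 0.06209.

6.21%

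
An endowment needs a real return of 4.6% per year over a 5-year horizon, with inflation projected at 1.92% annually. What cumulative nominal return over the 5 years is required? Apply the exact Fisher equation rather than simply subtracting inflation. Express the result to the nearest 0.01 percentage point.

Required annual nominal rate: (1+4.6%)(1+1.92%) − 1 = 6.60832%.
Cumulative over 5 years: (1 + 0.0660832)^5 − 1 ≈ 0.37707.

37.71%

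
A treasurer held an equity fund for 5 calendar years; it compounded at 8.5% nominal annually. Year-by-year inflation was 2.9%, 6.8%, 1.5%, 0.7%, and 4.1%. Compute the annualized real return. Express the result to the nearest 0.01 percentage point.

5.16%

Cumulative inflation factor: 1.029 × 1.068 × 1.015 × 1.007 × 1.041 ≈ 1.16932.
Nominal growth factor: 1.50366. Real growth factor = 1.50366 / 1.16932 ≈ 1.28593.
Annualized: 1.28593^(1/5) − 1 ≈ 0.05158.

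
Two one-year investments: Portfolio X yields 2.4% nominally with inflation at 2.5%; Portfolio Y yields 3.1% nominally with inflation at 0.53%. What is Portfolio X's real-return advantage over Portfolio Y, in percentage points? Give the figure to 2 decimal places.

-2.65

Portfolio X real return: 1.024/1.025 − 1 = -0.098%.
Portfolio Y real return: 1.031/1.0053 − 1 = 2.556%.
Difference: -0.098 − 2.556 = -2.654 pp.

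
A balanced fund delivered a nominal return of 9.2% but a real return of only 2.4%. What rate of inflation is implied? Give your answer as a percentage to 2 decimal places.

6.64%

From (1+r_nom) = (1+r_real)(1+π), we get 1+π = (1 + 9.2%)/(1 + 2.4%) = 1.092/1.024 ≈ 1.06641.
So π ≈ 6.6406%.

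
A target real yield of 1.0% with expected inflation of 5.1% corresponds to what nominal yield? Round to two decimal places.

6.15%

By the Fisher equation, 1 + r_nom = (1 + 1.0%)(1 + 5.1%) = 1.010 × 1.051 = 1.06151.
So r_nom = 6.151%.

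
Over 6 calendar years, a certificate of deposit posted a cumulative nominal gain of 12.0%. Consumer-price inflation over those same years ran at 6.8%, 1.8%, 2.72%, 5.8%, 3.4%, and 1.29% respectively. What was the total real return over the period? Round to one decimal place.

-9.5%

Cumulative inflation factor: 1.068 × 1.018 × 1.0272 × 1.058 × 1.034 × 1.0129 ≈ 1.23750.
Nominal growth factor: 1.12000. Real growth factor = 1.12000 / 1.23750 ≈ 0.90505.
Total real return ≈ -9.4953%.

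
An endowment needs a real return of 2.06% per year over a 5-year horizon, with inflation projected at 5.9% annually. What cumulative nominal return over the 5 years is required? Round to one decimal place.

47.5%

Required annual nominal rate: (1+2.06%)(1+5.9%) − 1 = 8.08154%.
Cumulative over 5 years: (1 + 0.0808154)^5 − 1 ≈ 0.47488.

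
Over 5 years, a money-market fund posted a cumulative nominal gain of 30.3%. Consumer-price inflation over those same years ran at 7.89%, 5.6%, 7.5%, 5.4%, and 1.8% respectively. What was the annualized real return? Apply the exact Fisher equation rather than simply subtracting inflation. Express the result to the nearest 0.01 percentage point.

Cumulative inflation factor: 1.0789 × 1.056 × 1.075 × 1.054 × 1.018 ≈ 1.31414.
Nominal growth factor: 1.30300. Real growth factor = 1.30300 / 1.31414 ≈ 0.99152.
Annualized: 0.99152^(1/5) − 1 ≈ -0.00170.

-0.17%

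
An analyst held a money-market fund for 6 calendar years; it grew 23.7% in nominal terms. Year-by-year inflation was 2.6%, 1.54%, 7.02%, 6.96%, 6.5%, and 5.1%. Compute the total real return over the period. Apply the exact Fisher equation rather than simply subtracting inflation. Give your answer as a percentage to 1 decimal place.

-7.3%

Cumulative inflation factor: 1.026 × 1.0154 × 1.0702 × 1.0696 × 1.065 × 1.051 ≈ 1.33482.
Nominal growth factor: 1.23700. Real growth factor = 1.23700 / 1.33482 ≈ 0.92672.
Total real return ≈ -7.3284%.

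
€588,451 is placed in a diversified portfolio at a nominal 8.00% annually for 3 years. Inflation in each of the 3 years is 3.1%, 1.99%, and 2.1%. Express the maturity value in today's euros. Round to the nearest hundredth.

Nominal value at maturity: €588,451 × (1 + 8.00%)^3 ≈ €741,278.79.
Price-level factor over 3 years: 1.031 × 1.0199 × 1.021 = 1.0735987549.
Dividing the nominal maturity value by the price-level factor gives the value in today's money.

€690,461.67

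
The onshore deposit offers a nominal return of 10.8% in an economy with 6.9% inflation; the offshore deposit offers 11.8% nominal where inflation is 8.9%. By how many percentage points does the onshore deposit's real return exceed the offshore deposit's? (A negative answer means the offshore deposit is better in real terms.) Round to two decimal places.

The onshore deposit real return: 1.108/1.069 − 1 = 3.648%.
The offshore deposit real return: 1.118/1.089 − 1 = 2.663%.
Difference: 3.648 − 2.663 = 0.985 pp.

0.99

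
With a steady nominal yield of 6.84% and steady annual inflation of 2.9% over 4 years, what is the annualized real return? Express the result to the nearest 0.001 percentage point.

3.829%

With constant rates the annual real return is the same each year: (1+6.84%)/(1+2.9%) − 1 = 0.03829.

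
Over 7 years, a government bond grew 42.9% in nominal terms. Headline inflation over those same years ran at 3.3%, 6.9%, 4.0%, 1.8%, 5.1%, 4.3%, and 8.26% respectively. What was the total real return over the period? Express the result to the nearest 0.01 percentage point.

Cumulative inflation factor: 1.033 × 1.069 × 1.040 × 1.018 × 1.051 × 1.043 × 1.0826 ≈ 1.38744.
Nominal growth factor: 1.42900. Real growth factor = 1.42900 / 1.38744 ≈ 1.02995.
Total real return ≈ 2.9954%.

3.00%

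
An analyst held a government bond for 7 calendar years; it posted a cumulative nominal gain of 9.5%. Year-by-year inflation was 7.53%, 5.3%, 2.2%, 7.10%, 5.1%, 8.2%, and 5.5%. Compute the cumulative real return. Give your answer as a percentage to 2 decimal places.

Cumulative inflation factor: 1.0753 × 1.053 × 1.022 × 1.0710 × 1.051 × 1.082 × 1.055 ≈ 1.48690.
Nominal growth factor: 1.09500. Real growth factor = 1.09500 / 1.48690 ≈ 0.73643.
Total real return ≈ -26.3567%.

-26.36%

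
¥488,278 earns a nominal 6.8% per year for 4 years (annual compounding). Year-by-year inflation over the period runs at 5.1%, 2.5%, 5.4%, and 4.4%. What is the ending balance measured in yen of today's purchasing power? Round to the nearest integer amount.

¥535,901

Nominal value at maturity: ¥488,278 × (1 + 6.8%)^4 ≈ ¥635,261.
Price-level factor over 4 years: 1.051 × 1.025 × 1.054 × 1.044 = 1.1854075554.
Dividing the nominal maturity value by the price-level factor gives the value in today's money.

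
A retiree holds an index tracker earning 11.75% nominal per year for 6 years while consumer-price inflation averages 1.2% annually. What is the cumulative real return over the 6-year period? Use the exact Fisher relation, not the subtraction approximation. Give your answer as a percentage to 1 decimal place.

81.3%

The annual real rate is (1+11.75%)/(1+1.2%) − 1 = 10.4249%.
Compounded over 6 years: (1 + 0.104249)^6 − 1 ≈ 0.81302.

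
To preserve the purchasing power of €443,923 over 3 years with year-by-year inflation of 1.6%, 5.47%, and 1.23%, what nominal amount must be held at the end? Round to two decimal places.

Cumulative price-level factor: 1.016 × 1.0547 × 1.0123 ≈ 1.0847555750.
Multiplying €443,923 by the price-level factor gives the future nominal sum.

€481,547.95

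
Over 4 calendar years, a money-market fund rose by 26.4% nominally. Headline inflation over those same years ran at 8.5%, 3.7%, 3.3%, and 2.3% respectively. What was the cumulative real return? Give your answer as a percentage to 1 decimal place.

6.3%

Cumulative inflation factor: 1.085 × 1.037 × 1.033 × 1.023 ≈ 1.18901.
Nominal growth factor: 1.26400. Real growth factor = 1.26400 / 1.18901 ≈ 1.06307.
Total real return ≈ 6.3072%.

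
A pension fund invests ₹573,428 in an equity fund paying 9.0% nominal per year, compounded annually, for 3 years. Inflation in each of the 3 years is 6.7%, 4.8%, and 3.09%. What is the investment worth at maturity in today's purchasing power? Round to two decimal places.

₹644,193.22

Nominal value at maturity: ₹573,428 × (1 + 9.0%)^3 ≈ ₹742,605.89.
Price-level factor over 3 years: 1.067 × 1.048 × 1.0309 = 1.1527688744.
The maturity value deflated by that factor is the answer in today's purchasing power.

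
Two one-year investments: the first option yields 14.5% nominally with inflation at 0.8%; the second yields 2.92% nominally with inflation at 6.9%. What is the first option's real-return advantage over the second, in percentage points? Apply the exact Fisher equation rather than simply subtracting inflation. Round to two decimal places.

The first option real return: 1.145/1.008 − 1 = 13.591%.
The second real return: 1.0292/1.069 − 1 = -3.723%.
Difference: 13.591 − (-3.723) = 17.314 pp.

17.31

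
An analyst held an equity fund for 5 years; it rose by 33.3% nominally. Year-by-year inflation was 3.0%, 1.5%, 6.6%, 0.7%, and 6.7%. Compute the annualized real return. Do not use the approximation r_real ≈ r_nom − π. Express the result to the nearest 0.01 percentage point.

Cumulative inflation factor: 1.030 × 1.015 × 1.066 × 1.007 × 1.067 ≈ 1.19744.
Nominal growth factor: 1.33300. Real growth factor = 1.33300 / 1.19744 ≈ 1.11321.
Annualized: 1.11321^(1/5) − 1 ≈ 0.02168.

2.17%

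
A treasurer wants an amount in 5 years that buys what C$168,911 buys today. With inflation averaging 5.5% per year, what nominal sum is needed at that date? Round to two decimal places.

Cumulative price-level factor: (1+5.5%)^5 ≈ 1.3069600064.
Multiplying C$168,911 by the price-level factor gives the future nominal sum.

C$220,759.92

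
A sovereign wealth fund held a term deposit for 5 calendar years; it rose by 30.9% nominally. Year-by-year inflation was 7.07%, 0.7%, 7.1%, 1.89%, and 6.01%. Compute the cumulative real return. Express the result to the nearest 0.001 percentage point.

Cumulative inflation factor: 1.0707 × 1.007 × 1.071 × 1.0189 × 1.0601 ≈ 1.24728.
Nominal growth factor: 1.30900. Real growth factor = 1.30900 / 1.24728 ≈ 1.04948.
Total real return ≈ 4.9481%.

4.948%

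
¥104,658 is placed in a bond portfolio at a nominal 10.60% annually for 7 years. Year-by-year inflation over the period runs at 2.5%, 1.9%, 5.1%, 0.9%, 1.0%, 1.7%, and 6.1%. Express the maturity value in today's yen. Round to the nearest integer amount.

Nominal value at maturity: ¥104,658 × (1 + 10.60%)^7 ≈ ¥211,865.
Price-level factor over 7 years: 1.025 × 1.019 × 1.051 × 1.009 × 1.010 × 1.017 × 1.061 ≈ 1.2071177673.
The maturity value deflated by that factor is the answer in today's purchasing power.

¥175,513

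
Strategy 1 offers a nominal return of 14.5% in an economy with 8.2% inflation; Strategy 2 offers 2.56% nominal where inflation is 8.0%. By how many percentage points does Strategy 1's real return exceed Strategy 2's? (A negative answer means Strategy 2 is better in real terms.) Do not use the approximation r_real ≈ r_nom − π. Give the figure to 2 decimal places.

10.86

Strategy 1 real return: 1.145/1.082 − 1 = 5.823%.
Strategy 2 real return: 1.0256/1.080 − 1 = -5.037%.
Difference: 5.823 − (-5.037) = 10.860 pp.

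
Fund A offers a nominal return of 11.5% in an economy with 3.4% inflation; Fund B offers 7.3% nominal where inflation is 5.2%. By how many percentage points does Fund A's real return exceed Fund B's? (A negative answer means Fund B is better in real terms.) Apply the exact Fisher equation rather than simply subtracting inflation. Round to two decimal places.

5.84

Fund A real return: 1.115/1.034 − 1 = 7.834%.
Fund B real return: 1.073/1.052 − 1 = 1.996%.
Difference: 7.834 − 1.996 = 5.838 pp.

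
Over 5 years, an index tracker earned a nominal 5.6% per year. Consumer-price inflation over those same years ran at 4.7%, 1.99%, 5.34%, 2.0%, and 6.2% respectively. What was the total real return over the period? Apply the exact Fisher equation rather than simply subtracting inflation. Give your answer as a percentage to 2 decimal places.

7.77%

Cumulative inflation factor: 1.047 × 1.0199 × 1.0534 × 1.020 × 1.062 ≈ 1.21849.
Nominal growth factor: 1.31317. Real growth factor = 1.31317 / 1.21849 ≈ 1.07770.
Total real return ≈ 7.7699%.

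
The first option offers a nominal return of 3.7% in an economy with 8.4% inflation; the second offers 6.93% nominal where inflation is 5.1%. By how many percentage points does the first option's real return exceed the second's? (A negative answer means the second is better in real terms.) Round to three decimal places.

-6.077

The first option real return: 1.037/1.084 − 1 = -4.3358%.
The second real return: 1.0693/1.051 − 1 = 1.7412%.
Difference: -4.3358 − 1.7412 = -6.0770 pp.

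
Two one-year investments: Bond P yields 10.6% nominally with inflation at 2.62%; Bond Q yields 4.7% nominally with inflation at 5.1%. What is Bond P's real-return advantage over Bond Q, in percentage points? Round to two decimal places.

Bond P real return: 1.106/1.0262 − 1 = 7.776%.
Bond Q real return: 1.047/1.051 − 1 = -0.381%.
Difference: 7.776 − (-0.381) = 8.157 pp.

8.16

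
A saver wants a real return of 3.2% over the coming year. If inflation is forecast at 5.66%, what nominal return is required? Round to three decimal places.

By the Fisher equation, 1 + r_nom = (1 + 3.2%)(1 + 5.66%) = 1.032 × 1.0566 = 1.0904112.
So r_nom = 9.04112%.

9.041%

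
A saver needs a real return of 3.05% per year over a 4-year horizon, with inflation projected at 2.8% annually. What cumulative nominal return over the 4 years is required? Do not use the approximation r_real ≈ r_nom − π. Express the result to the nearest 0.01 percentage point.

25.94%

Required annual nominal rate: (1+3.05%)(1+2.8%) − 1 = 5.9354%.
Cumulative over 4 years: (1 + 0.059354)^4 − 1 ≈ 0.25940.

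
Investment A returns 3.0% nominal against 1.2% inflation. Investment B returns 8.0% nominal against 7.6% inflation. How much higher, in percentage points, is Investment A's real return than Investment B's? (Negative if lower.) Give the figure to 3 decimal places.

Investment A real return: 1.030/1.012 − 1 = 1.7787%.
Investment B real return: 1.080/1.076 − 1 = 0.3717%.
Difference: 1.7787 − 0.3717 = 1.4070 pp.

1.407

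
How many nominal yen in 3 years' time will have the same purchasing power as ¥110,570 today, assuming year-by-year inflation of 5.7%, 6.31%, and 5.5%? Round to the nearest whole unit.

¥131,081

Cumulative price-level factor: 1.057 × 1.0631 × 1.055 = 1.1855000185.
Multiplying ¥110,570 by the price-level factor gives the future nominal sum.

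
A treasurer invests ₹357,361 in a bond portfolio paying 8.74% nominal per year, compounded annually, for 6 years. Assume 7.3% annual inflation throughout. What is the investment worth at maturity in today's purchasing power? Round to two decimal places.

₹387,119.27

Nominal value at maturity: ₹357,361 × (1 + 8.74%)^6 ≈ ₹590,803.59.
Price-level factor over 6 years: (1 + 7.3%)^6 ≈ 1.5261539034.
The maturity value deflated by that factor is the answer in today's purchasing power.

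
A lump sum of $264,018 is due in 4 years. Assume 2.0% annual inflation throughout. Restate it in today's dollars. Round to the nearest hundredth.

$243,911.82

Price-level factor over 4 years: (1 + 2.0%)^4 = 1.08243216.
Purchasing power today: $264,018 divided by that factor.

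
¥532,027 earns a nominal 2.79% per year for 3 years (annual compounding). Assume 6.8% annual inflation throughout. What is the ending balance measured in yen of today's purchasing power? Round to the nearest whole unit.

¥474,321

Nominal value at maturity: ¥532,027 × (1 + 2.79%)^3 ≈ ¥577,812.
Price-level factor over 3 years: (1 + 6.8%)^3 = 1.218186432.
Dividing the nominal maturity value by the price-level factor gives the value in today's money.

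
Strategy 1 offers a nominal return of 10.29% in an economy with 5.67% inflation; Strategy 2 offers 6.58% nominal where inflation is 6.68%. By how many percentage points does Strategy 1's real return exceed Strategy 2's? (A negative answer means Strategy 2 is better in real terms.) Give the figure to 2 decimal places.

4.47

Strategy 1 real return: 1.1029/1.0567 − 1 = 4.372%.
Strategy 2 real return: 1.0658/1.0668 − 1 = -0.094%.
Difference: 4.372 − (-0.094) = 4.466 pp.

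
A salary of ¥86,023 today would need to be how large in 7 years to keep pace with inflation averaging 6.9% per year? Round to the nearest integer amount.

¥137,233

Cumulative price-level factor: (1+6.9%)^7 ≈ 1.5953057718.
The nominal amount required is ¥86,023 scaled up by that factor.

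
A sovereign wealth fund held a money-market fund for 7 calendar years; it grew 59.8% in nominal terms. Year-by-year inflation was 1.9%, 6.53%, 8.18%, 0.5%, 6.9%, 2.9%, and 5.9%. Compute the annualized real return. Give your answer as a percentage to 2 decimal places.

Cumulative inflation factor: 1.019 × 1.0653 × 1.0818 × 1.005 × 1.069 × 1.029 × 1.059 ≈ 1.37483.
Nominal growth factor: 1.59800. Real growth factor = 1.59800 / 1.37483 ≈ 1.16233.
Annualized: 1.16233^(1/7) − 1 ≈ 0.02172.

2.17%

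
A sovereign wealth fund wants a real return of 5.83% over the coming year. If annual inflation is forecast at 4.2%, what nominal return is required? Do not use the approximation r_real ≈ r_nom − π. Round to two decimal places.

10.27%

By the Fisher equation, 1 + r_nom = (1 + 5.83%)(1 + 4.2%) = 1.0583 × 1.042 = 1.1027486.
So r_nom = 10.27486%.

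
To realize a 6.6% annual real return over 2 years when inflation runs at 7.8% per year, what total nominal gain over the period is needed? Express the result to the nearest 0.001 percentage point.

32.054%

Required annual nominal rate: (1+6.6%)(1+7.8%) − 1 = 14.9148%.
Cumulative over 2 years: (1 + 0.149148)^2 − 1 ≈ 0.32054.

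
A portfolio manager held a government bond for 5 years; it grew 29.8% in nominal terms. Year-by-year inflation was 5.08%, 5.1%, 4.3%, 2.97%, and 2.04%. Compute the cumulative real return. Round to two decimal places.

Cumulative inflation factor: 1.0508 × 1.051 × 1.043 × 1.0297 × 1.0204 ≈ 1.21029.
Nominal growth factor: 1.29800. Real growth factor = 1.29800 / 1.21029 ≈ 1.07247.
Total real return ≈ 7.2473%.

7.25%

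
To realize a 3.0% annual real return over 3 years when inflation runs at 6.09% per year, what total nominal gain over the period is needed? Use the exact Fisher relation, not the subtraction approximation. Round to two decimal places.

30.48%

Required annual nominal rate: (1+3.0%)(1+6.09%) − 1 = 9.2727%.
Cumulative over 3 years: (1 + 0.092727)^3 − 1 ≈ 0.30477.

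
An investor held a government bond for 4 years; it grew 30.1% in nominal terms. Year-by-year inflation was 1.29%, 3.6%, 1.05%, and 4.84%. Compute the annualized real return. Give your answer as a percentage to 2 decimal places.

Cumulative inflation factor: 1.0129 × 1.036 × 1.0105 × 1.0484 ≈ 1.11171.
Nominal growth factor: 1.30100. Real growth factor = 1.30100 / 1.11171 ≈ 1.17027.
Annualized: 1.17027^(1/4) − 1 ≈ 0.04009.

4.01%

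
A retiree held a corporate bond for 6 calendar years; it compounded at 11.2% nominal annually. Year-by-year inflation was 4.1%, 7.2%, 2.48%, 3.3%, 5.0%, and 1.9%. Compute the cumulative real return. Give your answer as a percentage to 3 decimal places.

Cumulative inflation factor: 1.041 × 1.072 × 1.0248 × 1.033 × 1.050 × 1.019 ≈ 1.26400.
Nominal growth factor: 1.89073. Real growth factor = 1.89073 / 1.26400 ≈ 1.49582.
Total real return ≈ 49.5823%.

49.582%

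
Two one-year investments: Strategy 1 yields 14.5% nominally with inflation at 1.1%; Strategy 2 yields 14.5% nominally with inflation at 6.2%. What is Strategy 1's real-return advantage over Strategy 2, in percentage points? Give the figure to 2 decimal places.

Strategy 1 real return: 1.145/1.011 − 1 = 13.254%.
Strategy 2 real return: 1.145/1.062 − 1 = 7.815%.
Difference: 13.254 − 7.815 = 5.439 pp.

5.44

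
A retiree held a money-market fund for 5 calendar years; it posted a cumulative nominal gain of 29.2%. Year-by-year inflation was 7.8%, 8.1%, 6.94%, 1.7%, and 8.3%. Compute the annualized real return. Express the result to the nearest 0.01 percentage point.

-1.20%

Cumulative inflation factor: 1.078 × 1.081 × 1.0694 × 1.017 × 1.083 ≈ 1.37257.
Nominal growth factor: 1.29200. Real growth factor = 1.29200 / 1.37257 ≈ 0.94130.
Annualized: 0.94130^(1/5) − 1 ≈ -0.01203.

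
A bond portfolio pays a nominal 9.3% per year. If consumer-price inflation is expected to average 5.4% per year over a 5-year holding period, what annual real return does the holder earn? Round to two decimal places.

With constant rates the annual real return is the same each year: (1+9.3%)/(1+5.4%) − 1 = 0.03700.

3.70%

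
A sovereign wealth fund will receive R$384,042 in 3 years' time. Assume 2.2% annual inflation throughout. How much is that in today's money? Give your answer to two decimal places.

R$359,770.90

Price-level factor over 3 years: (1 + 2.2%)^3 = 1.067462648.
Purchasing power today: R$384,042 divided by that factor.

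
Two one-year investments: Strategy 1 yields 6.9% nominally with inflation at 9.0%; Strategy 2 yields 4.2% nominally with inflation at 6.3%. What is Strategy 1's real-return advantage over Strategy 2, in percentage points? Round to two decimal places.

0.05

Strategy 1 real return: 1.069/1.090 − 1 = -1.927%.
Strategy 2 real return: 1.042/1.063 − 1 = -1.976%.
Difference: -1.927 − (-1.976) = 0.049 pp.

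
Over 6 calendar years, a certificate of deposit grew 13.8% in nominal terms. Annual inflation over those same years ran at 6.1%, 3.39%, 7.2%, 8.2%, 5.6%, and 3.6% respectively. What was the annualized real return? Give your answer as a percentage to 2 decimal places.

Cumulative inflation factor: 1.061 × 1.0339 × 1.072 × 1.082 × 1.056 × 1.036 ≈ 1.39200.
Nominal growth factor: 1.13800. Real growth factor = 1.13800 / 1.39200 ≈ 0.81753.
Annualized: 0.81753^(1/6) − 1 ≈ -0.03302.

-3.30%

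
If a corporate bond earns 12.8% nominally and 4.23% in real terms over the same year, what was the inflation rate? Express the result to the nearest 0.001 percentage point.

8.222%

From (1+r_nom) = (1+r_real)(1+π), we get 1+π = (1 + 12.8%)/(1 + 4.23%) = 1.128/1.0423 ≈ 1.08222.
So π ≈ 8.2222%.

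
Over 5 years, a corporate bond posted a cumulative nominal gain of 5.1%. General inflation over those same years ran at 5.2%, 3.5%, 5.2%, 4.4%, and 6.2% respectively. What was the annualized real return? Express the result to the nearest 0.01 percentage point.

Cumulative inflation factor: 1.052 × 1.035 × 1.052 × 1.044 × 1.062 ≈ 1.26998.
Nominal growth factor: 1.05100. Real growth factor = 1.05100 / 1.26998 ≈ 0.82757.
Annualized: 0.82757^(1/5) − 1 ≈ -0.03714.

-3.71%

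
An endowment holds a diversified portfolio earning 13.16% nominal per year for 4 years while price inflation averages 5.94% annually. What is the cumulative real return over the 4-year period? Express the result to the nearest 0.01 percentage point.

The annual real rate is (1+13.16%)/(1+5.94%) − 1 = 6.8152%.
Compounded over 4 years: (1 + 0.068152)^4 − 1 ≈ 0.30176.

30.18%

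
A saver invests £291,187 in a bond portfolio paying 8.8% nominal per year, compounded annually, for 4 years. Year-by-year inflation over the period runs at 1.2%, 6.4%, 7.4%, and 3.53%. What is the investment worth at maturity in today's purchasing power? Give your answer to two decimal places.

Nominal value at maturity: £291,187 × (1 + 8.8%)^4 ≈ £408,025.74.
Price-level factor over 4 years: 1.012 × 1.064 × 1.074 × 1.0353 ≈ 1.1972714758.
The maturity value deflated by that factor is the answer in today's purchasing power.

£340,796.34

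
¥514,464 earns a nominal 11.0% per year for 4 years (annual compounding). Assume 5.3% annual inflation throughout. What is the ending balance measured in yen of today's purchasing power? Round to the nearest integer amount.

Nominal value at maturity: ¥514,464 × (1 + 11.0%)^4 ≈ ¥780,993.
Price-level factor over 4 years: (1 + 5.3%)^4 ≈ 1.2294573985.
The maturity value deflated by that factor is the answer in today's purchasing power.

¥635,234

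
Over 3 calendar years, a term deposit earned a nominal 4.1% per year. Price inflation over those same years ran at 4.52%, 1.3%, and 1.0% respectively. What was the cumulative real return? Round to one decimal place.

Cumulative inflation factor: 1.0452 × 1.013 × 1.010 ≈ 1.06938.
Nominal growth factor: 1.12811. Real growth factor = 1.12811 / 1.06938 ≈ 1.05493.
Total real return ≈ 5.4926%.

5.5%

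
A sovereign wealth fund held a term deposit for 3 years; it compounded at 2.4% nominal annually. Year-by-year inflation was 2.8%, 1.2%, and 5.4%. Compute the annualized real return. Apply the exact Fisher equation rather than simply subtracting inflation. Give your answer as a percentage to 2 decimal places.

Cumulative inflation factor: 1.028 × 1.012 × 1.054 ≈ 1.09651.
Nominal growth factor: 1.07374. Real growth factor = 1.07374 / 1.09651 ≈ 0.97923.
Annualized: 0.97923^(1/3) − 1 ≈ -0.00697.

-0.70%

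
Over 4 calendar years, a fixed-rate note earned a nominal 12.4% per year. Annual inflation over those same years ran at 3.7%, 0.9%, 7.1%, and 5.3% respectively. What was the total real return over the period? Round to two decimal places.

35.26%

Cumulative inflation factor: 1.037 × 1.009 × 1.071 × 1.053 ≈ 1.18002.
Nominal growth factor: 1.59612. Real growth factor = 1.59612 / 1.18002 ≈ 1.35263.
Total real return ≈ 35.2625%.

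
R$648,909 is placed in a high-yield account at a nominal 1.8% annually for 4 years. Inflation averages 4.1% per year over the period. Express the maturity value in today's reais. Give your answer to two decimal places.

Nominal value at maturity: R$648,909 × (1 + 1.8%)^4 ≈ R$696,907.13.
Price-level factor over 4 years: (1 + 4.1%)^4 ≈ 1.1743645098.
Dividing the nominal maturity value by the price-level factor gives the value in today's money.

R$593,433.41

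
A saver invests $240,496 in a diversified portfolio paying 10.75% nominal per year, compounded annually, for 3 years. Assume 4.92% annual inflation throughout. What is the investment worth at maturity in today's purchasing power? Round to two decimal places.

$282,855.23

Nominal value at maturity: $240,496 × (1 + 10.75%)^3 ≈ $326,692.42.
Price-level factor over 3 years: (1 + 4.92%)^3 ≈ 1.1549810155.
The maturity value deflated by that factor is the answer in today's purchasing power.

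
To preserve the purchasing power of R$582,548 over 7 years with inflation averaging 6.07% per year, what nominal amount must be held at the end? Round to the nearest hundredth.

Cumulative price-level factor: (1+6.07%)^7 ≈ 1.5105947881.
The nominal amount required is R$582,548 scaled up by that factor.

R$879,993.97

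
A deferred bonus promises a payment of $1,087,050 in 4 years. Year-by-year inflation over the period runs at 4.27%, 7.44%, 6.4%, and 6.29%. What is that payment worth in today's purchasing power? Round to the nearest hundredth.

$858,005.58

Price-level factor over 4 years: 1.0427 × 1.0744 × 1.064 × 1.0629 ≈ 1.2669498027.
Purchasing power today: $1,087,050 divided by that factor.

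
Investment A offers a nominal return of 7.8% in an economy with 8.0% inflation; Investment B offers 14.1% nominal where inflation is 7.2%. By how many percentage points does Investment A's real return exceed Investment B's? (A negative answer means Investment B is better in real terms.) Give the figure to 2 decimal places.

Investment A real return: 1.078/1.080 − 1 = -0.185%.
Investment B real return: 1.141/1.072 − 1 = 6.437%.
Difference: -0.185 − 6.437 = -6.622 pp.

-6.62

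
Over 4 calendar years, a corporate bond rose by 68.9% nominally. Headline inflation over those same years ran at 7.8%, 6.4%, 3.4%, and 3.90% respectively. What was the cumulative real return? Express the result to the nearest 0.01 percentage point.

Cumulative inflation factor: 1.078 × 1.064 × 1.034 × 1.0390 ≈ 1.23224.
Nominal growth factor: 1.68900. Real growth factor = 1.68900 / 1.23224 ≈ 1.37067.
Total real return ≈ 37.0671%.

37.07%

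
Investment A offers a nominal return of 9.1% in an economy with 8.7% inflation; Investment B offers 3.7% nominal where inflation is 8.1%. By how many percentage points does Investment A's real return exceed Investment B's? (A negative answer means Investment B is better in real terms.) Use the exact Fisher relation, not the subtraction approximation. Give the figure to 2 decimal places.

Investment A real return: 1.091/1.087 − 1 = 0.368%.
Investment B real return: 1.037/1.081 − 1 = -4.070%.
Difference: 0.368 − (-4.070) = 4.438 pp.

4.44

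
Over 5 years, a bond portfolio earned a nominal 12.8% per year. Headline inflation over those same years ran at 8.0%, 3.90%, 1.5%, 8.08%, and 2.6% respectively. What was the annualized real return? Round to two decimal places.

7.65%

Cumulative inflation factor: 1.080 × 1.0390 × 1.015 × 1.0808 × 1.026 ≈ 1.26298.
Nominal growth factor: 1.82619. Real growth factor = 1.82619 / 1.26298 ≈ 1.44593.
Annualized: 1.44593^(1/5) − 1 ≈ 0.07654.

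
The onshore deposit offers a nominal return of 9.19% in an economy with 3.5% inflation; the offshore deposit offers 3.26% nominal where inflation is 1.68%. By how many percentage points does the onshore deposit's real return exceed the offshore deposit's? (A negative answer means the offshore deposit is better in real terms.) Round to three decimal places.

3.944

The onshore deposit real return: 1.0919/1.035 − 1 = 5.4976%.
The offshore deposit real return: 1.0326/1.0168 − 1 = 1.5539%.
Difference: 5.4976 − 1.5539 = 3.9437 pp.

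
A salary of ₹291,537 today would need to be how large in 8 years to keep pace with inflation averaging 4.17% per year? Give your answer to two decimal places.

₹404,236.01

Cumulative price-level factor: (1+4.17%)^8 ≈ 1.3865684476.
Multiplying ₹291,537 by the price-level factor gives the future nominal sum.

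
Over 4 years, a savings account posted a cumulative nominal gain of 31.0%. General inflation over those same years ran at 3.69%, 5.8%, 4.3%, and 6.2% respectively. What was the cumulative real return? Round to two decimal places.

7.81%

Cumulative inflation factor: 1.0369 × 1.058 × 1.043 × 1.062 ≈ 1.21515.
Nominal growth factor: 1.31000. Real growth factor = 1.31000 / 1.21515 ≈ 1.07805.
Total real return ≈ 7.8053%.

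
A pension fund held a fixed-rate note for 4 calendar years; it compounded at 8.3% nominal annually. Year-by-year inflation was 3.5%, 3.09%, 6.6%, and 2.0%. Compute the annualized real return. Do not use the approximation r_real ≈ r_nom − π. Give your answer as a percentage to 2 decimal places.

4.35%

Cumulative inflation factor: 1.035 × 1.0309 × 1.066 × 1.020 ≈ 1.16015.
Nominal growth factor: 1.37567. Real growth factor = 1.37567 / 1.16015 ≈ 1.18577.
Annualized: 1.18577^(1/4) − 1 ≈ 0.04352.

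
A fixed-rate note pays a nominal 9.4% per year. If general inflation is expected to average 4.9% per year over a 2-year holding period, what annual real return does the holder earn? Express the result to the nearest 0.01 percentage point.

4.29%

With constant rates the annual real return is the same each year: (1+9.4%)/(1+4.9%) − 1 = 0.04290.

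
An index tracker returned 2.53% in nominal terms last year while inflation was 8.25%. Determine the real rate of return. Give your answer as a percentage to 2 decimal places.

Real return via the Fisher equation: (1 + 2.53%)/(1 + 8.25%) − 1 = 1.0253/1.0825 − 1 ≈ -0.05284.

-5.28%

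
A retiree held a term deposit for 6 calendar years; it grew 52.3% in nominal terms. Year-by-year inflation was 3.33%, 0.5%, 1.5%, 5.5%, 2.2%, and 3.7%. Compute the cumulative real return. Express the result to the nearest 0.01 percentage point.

29.23%

Cumulative inflation factor: 1.0333 × 1.005 × 1.015 × 1.055 × 1.022 × 1.037 ≈ 1.17853.
Nominal growth factor: 1.52300. Real growth factor = 1.52300 / 1.17853 ≈ 1.29229.
Total real return ≈ 29.2288%.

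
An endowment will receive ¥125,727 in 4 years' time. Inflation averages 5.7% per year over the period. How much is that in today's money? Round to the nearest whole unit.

¥100,723

Price-level factor over 4 years: (1 + 5.7%)^4 ≈ 1.2482453280.
Purchasing power today: ¥125,727 divided by that factor.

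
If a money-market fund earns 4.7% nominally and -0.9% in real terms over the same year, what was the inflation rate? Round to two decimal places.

5.65%

From (1+r_nom) = (1+r_real)(1+π), we get 1+π = (1 + 4.7%)/(1 − 0.9%) = 1.047/0.991 ≈ 1.05651.
So π ≈ 5.6509%.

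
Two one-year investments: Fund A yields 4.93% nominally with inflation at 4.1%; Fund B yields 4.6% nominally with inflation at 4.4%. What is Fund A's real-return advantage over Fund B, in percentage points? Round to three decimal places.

Fund A real return: 1.0493/1.041 − 1 = 0.7973%.
Fund B real return: 1.046/1.044 − 1 = 0.1916%.
Difference: 0.7973 − 0.1916 = 0.6057 pp.

0.606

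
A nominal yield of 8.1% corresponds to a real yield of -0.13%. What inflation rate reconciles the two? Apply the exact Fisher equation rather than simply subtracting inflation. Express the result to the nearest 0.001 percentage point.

8.241%

From (1+r_nom) = (1+r_real)(1+π), we get 1+π = (1 + 8.1%)/(1 − 0.13%) = 1.081/0.9987 ≈ 1.08241.
So π ≈ 8.2407%.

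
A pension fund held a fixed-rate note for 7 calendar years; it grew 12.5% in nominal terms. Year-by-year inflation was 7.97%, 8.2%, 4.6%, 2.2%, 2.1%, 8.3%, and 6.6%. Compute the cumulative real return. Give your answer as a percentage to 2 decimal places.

-23.58%

Cumulative inflation factor: 1.0797 × 1.082 × 1.046 × 1.022 × 1.021 × 1.083 × 1.066 ≈ 1.47206.
Nominal growth factor: 1.12500. Real growth factor = 1.12500 / 1.47206 ≈ 0.76424.
Total real return ≈ -23.5763%.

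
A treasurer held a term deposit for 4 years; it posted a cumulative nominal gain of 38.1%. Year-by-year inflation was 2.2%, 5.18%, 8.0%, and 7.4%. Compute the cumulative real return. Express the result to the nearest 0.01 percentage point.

Cumulative inflation factor: 1.022 × 1.0518 × 1.080 × 1.074 ≈ 1.24684.
Nominal growth factor: 1.38100. Real growth factor = 1.38100 / 1.24684 ≈ 1.10760.
Total real return ≈ 10.7597%.

10.76%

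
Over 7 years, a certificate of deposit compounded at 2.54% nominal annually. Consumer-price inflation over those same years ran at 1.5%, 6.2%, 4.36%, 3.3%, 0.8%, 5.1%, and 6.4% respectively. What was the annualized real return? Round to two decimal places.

-1.34%

Cumulative inflation factor: 1.015 × 1.062 × 1.0436 × 1.033 × 1.008 × 1.051 × 1.064 ≈ 1.30987.
Nominal growth factor: 1.19194. Real growth factor = 1.19194 / 1.30987 ≈ 0.90996.
Annualized: 0.90996^(1/7) − 1 ≈ -0.01339.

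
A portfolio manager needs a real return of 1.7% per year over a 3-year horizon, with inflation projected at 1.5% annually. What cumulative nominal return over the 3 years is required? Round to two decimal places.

9.99%

Required annual nominal rate: (1+1.7%)(1+1.5%) − 1 = 3.2255%.
Cumulative over 3 years: (1 + 0.032255)^3 − 1 ≈ 0.09992.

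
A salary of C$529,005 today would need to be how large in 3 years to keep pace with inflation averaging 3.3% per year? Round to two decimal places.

Cumulative price-level factor: (1+3.3%)^3 = 1.102302937.
Multiplying C$529,005 by the price-level factor gives the future nominal sum.

C$583,123.77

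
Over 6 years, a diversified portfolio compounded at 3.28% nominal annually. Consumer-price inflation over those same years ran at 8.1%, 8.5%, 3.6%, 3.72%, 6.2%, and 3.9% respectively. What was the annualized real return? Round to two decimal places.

-2.24%

Cumulative inflation factor: 1.081 × 1.085 × 1.036 × 1.0372 × 1.062 × 1.039 ≈ 1.39065.
Nominal growth factor: 1.21366. Real growth factor = 1.21366 / 1.39065 ≈ 0.87273.
Annualized: 0.87273^(1/6) − 1 ≈ -0.02243.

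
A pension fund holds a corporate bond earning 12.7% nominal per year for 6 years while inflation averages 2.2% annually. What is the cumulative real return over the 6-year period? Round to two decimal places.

The annual real rate is (1+12.7%)/(1+2.2%) − 1 = 10.2740%.
Compounded over 6 years: (1 + 0.102740)^6 − 1 ≈ 0.79820.

79.82%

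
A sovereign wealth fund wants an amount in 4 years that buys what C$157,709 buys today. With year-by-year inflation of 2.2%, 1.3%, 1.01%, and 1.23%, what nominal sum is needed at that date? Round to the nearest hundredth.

Cumulative price-level factor: 1.022 × 1.013 × 1.0101 × 1.0123 ≈ 1.0586050200.
Multiplying C$157,709 by the price-level factor gives the future nominal sum.

C$166,951.54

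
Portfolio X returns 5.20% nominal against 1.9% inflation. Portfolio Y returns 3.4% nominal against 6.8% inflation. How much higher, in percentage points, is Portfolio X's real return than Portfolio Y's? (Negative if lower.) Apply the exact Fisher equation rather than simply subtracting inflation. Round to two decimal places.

6.42

Portfolio X real return: 1.0520/1.019 − 1 = 3.238%.
Portfolio Y real return: 1.034/1.068 − 1 = -3.184%.
Difference: 3.238 − (-3.184) = 6.422 pp.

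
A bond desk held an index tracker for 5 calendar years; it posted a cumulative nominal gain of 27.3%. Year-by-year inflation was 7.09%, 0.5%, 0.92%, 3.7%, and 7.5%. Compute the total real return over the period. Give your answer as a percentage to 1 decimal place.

5.1%

Cumulative inflation factor: 1.0709 × 1.005 × 1.0092 × 1.037 × 1.075 ≈ 1.21082.
Nominal growth factor: 1.27300. Real growth factor = 1.27300 / 1.21082 ≈ 1.05135.
Total real return ≈ 5.1354%.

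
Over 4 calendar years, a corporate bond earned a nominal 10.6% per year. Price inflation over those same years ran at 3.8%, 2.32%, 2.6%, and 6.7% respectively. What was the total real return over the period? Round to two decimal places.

28.69%

Cumulative inflation factor: 1.038 × 1.0232 × 1.026 × 1.067 ≈ 1.16271.
Nominal growth factor: 1.49631. Real growth factor = 1.49631 / 1.16271 ≈ 1.28692.
Total real return ≈ 28.6918%.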